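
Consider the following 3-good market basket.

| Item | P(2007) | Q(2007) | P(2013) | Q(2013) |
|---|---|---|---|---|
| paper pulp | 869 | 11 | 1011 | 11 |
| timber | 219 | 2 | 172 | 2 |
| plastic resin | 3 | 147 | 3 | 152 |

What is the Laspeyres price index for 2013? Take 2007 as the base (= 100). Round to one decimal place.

Laspeyres price index uses base-period quantities as weights.
ΣP(2013)·Q(2007) = 1011×11 + 172×2 + 3×147 = 11121 + 344 + 441 = 11906
ΣP(2007)·Q(2007) = 869×11 + 219×2 + 3×147 = 9559 + 438 + 441 = 10438
Index = 11906 / 10438 × 100 = 114.0640

114.1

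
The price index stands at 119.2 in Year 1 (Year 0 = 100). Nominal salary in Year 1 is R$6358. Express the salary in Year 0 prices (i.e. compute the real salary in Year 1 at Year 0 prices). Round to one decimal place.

5333.9

Real = Nominal ÷ (Index/100) = 6358 ÷ (119.2/100)
     = 6358 ÷ 1.192 = 5333.8926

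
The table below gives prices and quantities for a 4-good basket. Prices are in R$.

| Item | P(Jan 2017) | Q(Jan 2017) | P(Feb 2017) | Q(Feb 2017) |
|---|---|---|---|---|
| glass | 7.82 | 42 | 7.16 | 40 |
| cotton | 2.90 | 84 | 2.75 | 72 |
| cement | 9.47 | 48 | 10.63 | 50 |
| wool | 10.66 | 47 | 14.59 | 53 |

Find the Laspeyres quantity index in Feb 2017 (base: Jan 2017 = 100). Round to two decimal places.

Laspeyres quantity index uses base-period prices as weights.
ΣP(Jan 2017)·Q(Feb 2017) = 7.82×40 + 2.90×72 + 9.47×50 + 10.66×53 = 312.8 + 208.8 + 473.5 + 564.98 = 1560.08
ΣP(Jan 2017)·Q(Jan 2017) = 7.82×42 + 2.90×84 + 9.47×48 + 10.66×47 = 328.44 + 243.6 + 454.56 + 501.02 = 1527.62
Index = 1560.08 / 1527.62 × 100 = 102.1249

102.12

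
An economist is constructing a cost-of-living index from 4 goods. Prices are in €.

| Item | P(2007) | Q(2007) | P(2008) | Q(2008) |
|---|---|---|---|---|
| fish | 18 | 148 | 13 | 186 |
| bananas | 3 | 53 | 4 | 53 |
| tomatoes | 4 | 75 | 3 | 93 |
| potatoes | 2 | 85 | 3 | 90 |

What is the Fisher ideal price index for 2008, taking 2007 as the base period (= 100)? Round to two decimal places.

78.88

Laspeyres component (base-period weights):
ΣP(2008)Q(2007) = 13×148 + 4×53 + 3×75 + 3×85 = 1924 + 212 + 225 + 255 = 2616
ΣP(2007)Q(2007) = 18×148 + 3×53 + 4×75 + 2×85 = 2664 + 159 + 300 + 170 = 3293
L = 2616 / 3293 × 100 = 79.4412
Paasche component (current-period weights):
ΣP(2008)Q(2008) = 13×186 + 4×53 + 3×93 + 3×90 = 2418 + 212 + 279 + 270 = 3179
ΣP(2007)Q(2008) = 18×186 + 3×53 + 4×93 + 2×90 = 3348 + 159 + 372 + 180 = 4059
P = 3179 / 4059 × 100 = 78.3198
Fisher = √(L × P) = √(79.4412 × 78.3198) = 78.8785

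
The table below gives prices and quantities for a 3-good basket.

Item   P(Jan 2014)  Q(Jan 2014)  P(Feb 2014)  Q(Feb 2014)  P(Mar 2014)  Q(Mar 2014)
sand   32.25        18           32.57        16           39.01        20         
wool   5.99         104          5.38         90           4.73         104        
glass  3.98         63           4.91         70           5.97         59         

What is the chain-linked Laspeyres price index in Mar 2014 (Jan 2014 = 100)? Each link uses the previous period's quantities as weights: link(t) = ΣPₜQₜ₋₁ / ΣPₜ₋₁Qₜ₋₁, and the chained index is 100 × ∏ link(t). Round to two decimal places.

Link Jan 2014→Feb 2014:
ΣP(Feb 2014)Q(Jan 2014) = 32.57×18 + 5.38×104 + 4.91×63 = 586.26 + 559.52 + 309.33 = 1455.11
ΣP(Jan 2014)Q(Jan 2014) = 32.25×18 + 5.99×104 + 3.98×63 = 580.5 + 622.96 + 250.74 = 1454.2
link = 1455.11/1454.2 = 1.000626
Link Feb 2014→Mar 2014:
ΣP(Mar 2014)Q(Feb 2014) = 39.01×16 + 4.73×90 + 5.97×70 = 624.16 + 425.7 + 417.9 = 1467.76
ΣP(Feb 2014)Q(Feb 2014) = 32.57×16 + 5.38×90 + 4.91×70 = 521.12 + 484.2 + 343.7 = 1349.02
link = 1467.76/1349.02 = 1.088019
Chained index = 100 × 1.000626 × 1.088019 = 108.8700

108.87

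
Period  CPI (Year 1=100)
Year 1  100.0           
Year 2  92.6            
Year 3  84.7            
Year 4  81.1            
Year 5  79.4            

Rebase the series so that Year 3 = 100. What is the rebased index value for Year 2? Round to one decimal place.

109.3

Rebased(Year 2) = 92.6 / 84.7 × 100 = 109.3270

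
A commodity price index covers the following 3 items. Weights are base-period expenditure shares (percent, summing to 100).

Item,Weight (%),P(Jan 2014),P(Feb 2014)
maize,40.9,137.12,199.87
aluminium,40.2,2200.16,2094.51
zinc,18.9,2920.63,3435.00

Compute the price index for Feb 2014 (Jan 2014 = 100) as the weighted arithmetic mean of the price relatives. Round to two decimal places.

maize: 40.9 × (199.87/137.12) = 40.9 × 1.457628 = 59.6170
aluminium: 40.2 × (2094.51/2200.16) = 40.2 × 0.951981 = 38.2696
zinc: 18.9 × (3435.00/2920.63) = 18.9 × 1.176116 = 22.2286
Index = Σ wᵢ·(p₁ᵢ/p₀ᵢ) = 59.6170 + 38.2696 + 22.2286 = 120.1152

120.12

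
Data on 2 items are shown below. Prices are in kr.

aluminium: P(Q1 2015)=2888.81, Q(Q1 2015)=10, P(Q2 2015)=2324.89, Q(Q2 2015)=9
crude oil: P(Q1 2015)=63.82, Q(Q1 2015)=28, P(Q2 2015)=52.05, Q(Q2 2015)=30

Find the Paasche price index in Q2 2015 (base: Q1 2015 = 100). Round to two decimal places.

Paasche price index uses current-period quantities as weights.
ΣP(Q2 2015)·Q(Q2 2015) = 2324.89×9 + 52.05×30 = 20924.01 + 1561.5 = 22485.51
ΣP(Q1 2015)·Q(Q2 2015) = 2888.81×9 + 63.82×30 = 25999.29 + 1914.6 = 27913.89
Index = 22485.51 / 27913.89 × 100 = 80.5531

80.55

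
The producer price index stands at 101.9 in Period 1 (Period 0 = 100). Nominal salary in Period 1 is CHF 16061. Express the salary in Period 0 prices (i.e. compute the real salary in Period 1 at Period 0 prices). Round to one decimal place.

Real = Nominal ÷ (Index/100) = 16061 ÷ (101.9/100)
     = 16061 ÷ 1.019 = 15761.5309

15761.5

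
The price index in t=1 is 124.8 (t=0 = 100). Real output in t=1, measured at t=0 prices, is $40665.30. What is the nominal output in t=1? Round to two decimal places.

50750.29

Nominal = Real × (Index/100) = 40665.30 × (124.8/100)
        = 40665.30 × 1.248 = 50750.2944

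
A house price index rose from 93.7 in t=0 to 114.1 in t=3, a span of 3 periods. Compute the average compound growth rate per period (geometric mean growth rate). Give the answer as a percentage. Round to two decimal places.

Growth factor = (114.1/93.7)^(1/3) = (1.217716)^(1/3) = 1.067863
Growth rate = 1.067863 − 1 = 0.067863 = 6.7863%

6.79%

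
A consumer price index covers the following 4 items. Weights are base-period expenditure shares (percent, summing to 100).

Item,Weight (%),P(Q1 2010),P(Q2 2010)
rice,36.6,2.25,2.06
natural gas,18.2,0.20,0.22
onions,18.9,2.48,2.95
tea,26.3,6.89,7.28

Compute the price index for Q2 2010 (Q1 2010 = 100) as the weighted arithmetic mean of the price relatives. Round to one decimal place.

103.8

rice: 36.6 × (2.06/2.25) = 36.6 × 0.915556 = 33.5093
natural gas: 18.2 × (0.22/0.20) = 18.2 × 1.100000 = 20.0200
onions: 18.9 × (2.95/2.48) = 18.9 × 1.189516 = 22.4819
tea: 26.3 × (7.28/6.89) = 26.3 × 1.056604 = 27.7887
Index = Σ wᵢ·(p₁ᵢ/p₀ᵢ) = 33.5093 + 20.0200 + 22.4819 + 27.7887 = 103.7999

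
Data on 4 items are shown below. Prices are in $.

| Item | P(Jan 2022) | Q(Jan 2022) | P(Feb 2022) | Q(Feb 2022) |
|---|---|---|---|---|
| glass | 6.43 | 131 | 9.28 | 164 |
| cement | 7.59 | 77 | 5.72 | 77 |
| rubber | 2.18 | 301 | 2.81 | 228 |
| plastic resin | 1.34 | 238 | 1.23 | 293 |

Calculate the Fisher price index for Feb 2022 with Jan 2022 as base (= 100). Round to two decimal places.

116.77

Laspeyres component (base-period weights):
ΣP(Feb 2022)Q(Jan 2022) = 9.28×131 + 5.72×77 + 2.81×301 + 1.23×238 = 1215.68 + 440.44 + 845.81 + 292.74 = 2794.67
ΣP(Jan 2022)Q(Jan 2022) = 6.43×131 + 7.59×77 + 2.18×301 + 1.34×238 = 842.33 + 584.43 + 656.18 + 318.92 = 2401.86
L = 2794.67 / 2401.86 × 100 = 116.3544
Paasche component (current-period weights):
ΣP(Feb 2022)Q(Feb 2022) = 9.28×164 + 5.72×77 + 2.81×228 + 1.23×293 = 1521.92 + 440.44 + 640.68 + 360.39 = 2963.43
ΣP(Jan 2022)Q(Feb 2022) = 6.43×164 + 7.59×77 + 2.18×228 + 1.34×293 = 1054.52 + 584.43 + 497.04 + 392.62 = 2528.61
P = 2963.43 / 2528.61 × 100 = 117.1960
Fisher = √(L × P) = √(116.3544 × 117.1960) = 116.7745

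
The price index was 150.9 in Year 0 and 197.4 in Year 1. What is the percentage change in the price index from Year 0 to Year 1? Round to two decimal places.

30.82%

Change = (197.4 − 150.9) / 150.9 × 100
       = 46.5 / 150.9 × 100 = 30.8151%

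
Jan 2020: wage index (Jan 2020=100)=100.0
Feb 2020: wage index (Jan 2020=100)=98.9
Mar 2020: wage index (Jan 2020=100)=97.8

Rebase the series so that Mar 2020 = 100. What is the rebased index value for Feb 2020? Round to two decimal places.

101.12

Rebased(Feb 2020) = 98.9 / 97.8 × 100 = 101.1247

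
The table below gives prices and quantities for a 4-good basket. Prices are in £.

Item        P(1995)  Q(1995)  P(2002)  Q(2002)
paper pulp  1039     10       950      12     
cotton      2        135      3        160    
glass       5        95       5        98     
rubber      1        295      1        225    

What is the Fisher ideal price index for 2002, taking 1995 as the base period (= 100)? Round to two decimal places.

93.34

Laspeyres component (base-period weights):
ΣP(2002)Q(1995) = 950×10 + 3×135 + 5×95 + 1×295 = 9500 + 405 + 475 + 295 = 10675
ΣP(1995)Q(1995) = 1039×10 + 2×135 + 5×95 + 1×295 = 10390 + 270 + 475 + 295 = 11430
L = 10675 / 11430 × 100 = 93.3946
Paasche component (current-period weights):
ΣP(2002)Q(2002) = 950×12 + 3×160 + 5×98 + 1×225 = 11400 + 480 + 490 + 225 = 12595
ΣP(1995)Q(2002) = 1039×12 + 2×160 + 5×98 + 1×225 = 12468 + 320 + 490 + 225 = 13503
P = 12595 / 13503 × 100 = 93.2756
Fisher = √(L × P) = √(93.3946 × 93.2756) = 93.3351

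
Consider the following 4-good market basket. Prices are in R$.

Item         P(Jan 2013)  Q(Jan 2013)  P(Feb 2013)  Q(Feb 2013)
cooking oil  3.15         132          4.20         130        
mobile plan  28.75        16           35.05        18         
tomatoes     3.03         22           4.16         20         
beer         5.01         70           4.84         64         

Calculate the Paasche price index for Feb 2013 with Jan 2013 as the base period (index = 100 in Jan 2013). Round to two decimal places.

120.00

Paasche price index uses current-period quantities as weights.
ΣP(Feb 2013)·Q(Feb 2013) = 4.20×130 + 35.05×18 + 4.16×20 + 4.84×64 = 546 + 630.9 + 83.2 + 309.76 = 1569.86
ΣP(Jan 2013)·Q(Feb 2013) = 3.15×130 + 28.75×18 + 3.03×20 + 5.01×64 = 409.5 + 517.5 + 60.6 + 320.64 = 1308.24
Index = 1569.86 / 1308.24 × 100 = 119.9979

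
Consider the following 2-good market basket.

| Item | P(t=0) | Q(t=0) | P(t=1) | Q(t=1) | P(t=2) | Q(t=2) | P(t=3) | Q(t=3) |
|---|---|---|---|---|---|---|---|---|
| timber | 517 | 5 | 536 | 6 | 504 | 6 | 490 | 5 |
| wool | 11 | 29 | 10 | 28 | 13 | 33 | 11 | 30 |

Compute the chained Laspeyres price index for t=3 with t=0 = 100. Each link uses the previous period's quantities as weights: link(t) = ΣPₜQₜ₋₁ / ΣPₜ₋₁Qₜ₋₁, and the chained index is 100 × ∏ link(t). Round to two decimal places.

94.81

Link t=0→t=1:
ΣP(t=1)Q(t=0) = 536×5 + 10×29 = 2680 + 290 = 2970
ΣP(t=0)Q(t=0) = 517×5 + 11×29 = 2585 + 319 = 2904
link = 2970/2904 = 1.022727
Link t=1→t=2:
ΣP(t=2)Q(t=1) = 504×6 + 13×28 = 3024 + 364 = 3388
ΣP(t=1)Q(t=1) = 536×6 + 10×28 = 3216 + 280 = 3496
link = 3388/3496 = 0.969108
Link t=2→t=3:
ΣP(t=3)Q(t=2) = 490×6 + 11×33 = 2940 + 363 = 3303
ΣP(t=2)Q(t=2) = 504×6 + 13×33 = 3024 + 429 = 3453
link = 3303/3453 = 0.956560
Chained index = 100 × 1.022727 × 0.969108 × 0.956560 = 94.8077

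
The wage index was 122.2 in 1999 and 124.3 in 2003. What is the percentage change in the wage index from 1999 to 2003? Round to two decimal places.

1.72%

Change = (124.3 − 122.2) / 122.2 × 100
       = 2.1 / 122.2 × 100 = 1.7185%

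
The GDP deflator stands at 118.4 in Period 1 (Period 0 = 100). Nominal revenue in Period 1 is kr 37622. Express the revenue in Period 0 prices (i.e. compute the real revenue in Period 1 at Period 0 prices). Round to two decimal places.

Real = Nominal ÷ (Index/100) = 37622 ÷ (118.4/100)
     = 37622 ÷ 1.184 = 31775.3378

31775.34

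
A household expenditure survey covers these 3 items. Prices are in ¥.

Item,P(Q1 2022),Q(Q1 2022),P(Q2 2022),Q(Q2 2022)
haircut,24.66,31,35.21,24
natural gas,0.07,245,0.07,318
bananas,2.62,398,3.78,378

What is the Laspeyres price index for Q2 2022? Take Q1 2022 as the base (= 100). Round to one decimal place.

143.2

Laspeyres price index uses base-period quantities as weights.
ΣP(Q2 2022)·Q(Q1 2022) = 35.21×31 + 0.07×245 + 3.78×398 = 1091.51 + 17.15 + 1504.44 = 2613.1
ΣP(Q1 2022)·Q(Q1 2022) = 24.66×31 + 0.07×245 + 2.62×398 = 764.46 + 17.15 + 1042.76 = 1824.37
Index = 2613.1 / 1824.37 × 100 = 143.2330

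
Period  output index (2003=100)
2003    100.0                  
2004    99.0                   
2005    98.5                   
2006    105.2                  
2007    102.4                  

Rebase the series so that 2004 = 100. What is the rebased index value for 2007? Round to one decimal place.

Rebased(2007) = 102.4 / 99.0 × 100 = 103.4343

103.4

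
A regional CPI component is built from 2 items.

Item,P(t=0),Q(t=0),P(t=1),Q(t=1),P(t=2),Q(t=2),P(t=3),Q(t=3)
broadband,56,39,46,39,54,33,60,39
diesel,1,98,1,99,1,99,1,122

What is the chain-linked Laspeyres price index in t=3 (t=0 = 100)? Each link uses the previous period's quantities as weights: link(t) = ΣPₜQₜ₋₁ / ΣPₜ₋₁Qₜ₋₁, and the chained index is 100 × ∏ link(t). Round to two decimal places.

106.74

Link t=0→t=1:
ΣP(t=1)Q(t=0) = 46×39 + 1×98 = 1794 + 98 = 1892
ΣP(t=0)Q(t=0) = 56×39 + 1×98 = 2184 + 98 = 2282
link = 1892/2282 = 0.829097
Link t=1→t=2:
ΣP(t=2)Q(t=1) = 54×39 + 1×99 = 2106 + 99 = 2205
ΣP(t=1)Q(t=1) = 46×39 + 1×99 = 1794 + 99 = 1893
link = 2205/1893 = 1.164818
Link t=2→t=3:
ΣP(t=3)Q(t=2) = 60×33 + 1×99 = 1980 + 99 = 2079
ΣP(t=2)Q(t=2) = 54×33 + 1×99 = 1782 + 99 = 1881
link = 2079/1881 = 1.105263
Chained index = 100 × 0.829097 × 1.164818 × 1.105263 = 106.7405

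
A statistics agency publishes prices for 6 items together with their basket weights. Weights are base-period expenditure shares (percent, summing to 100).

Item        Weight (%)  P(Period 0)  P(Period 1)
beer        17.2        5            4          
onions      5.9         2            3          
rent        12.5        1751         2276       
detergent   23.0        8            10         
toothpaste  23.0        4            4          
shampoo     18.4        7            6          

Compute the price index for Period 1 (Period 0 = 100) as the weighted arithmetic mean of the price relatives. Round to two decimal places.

106.38

beer: 17.2 × (4/5) = 17.2 × 0.800000 = 13.7600
onions: 5.9 × (3/2) = 5.9 × 1.500000 = 8.8500
rent: 12.5 × (2276/1751) = 12.5 × 1.299829 = 16.2479
detergent: 23.0 × (10/8) = 23.0 × 1.250000 = 28.7500
toothpaste: 23.0 × (4/4) = 23.0 × 1.000000 = 23.0000
shampoo: 18.4 × (6/7) = 18.4 × 0.857143 = 15.7714
Index = Σ wᵢ·(p₁ᵢ/p₀ᵢ) = 13.7600 + 8.8500 + 16.2479 + 28.7500 + 23.0000 + 15.7714 = 106.3793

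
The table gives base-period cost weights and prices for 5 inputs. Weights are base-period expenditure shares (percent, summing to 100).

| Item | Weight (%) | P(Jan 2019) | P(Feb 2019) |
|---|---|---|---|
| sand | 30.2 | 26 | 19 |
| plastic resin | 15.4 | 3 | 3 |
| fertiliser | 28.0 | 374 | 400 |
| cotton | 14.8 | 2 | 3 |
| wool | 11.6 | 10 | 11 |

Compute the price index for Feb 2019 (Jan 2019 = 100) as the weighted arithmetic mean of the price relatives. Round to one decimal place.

sand: 30.2 × (19/26) = 30.2 × 0.730769 = 22.0692
plastic resin: 15.4 × (3/3) = 15.4 × 1.000000 = 15.4000
fertiliser: 28.0 × (400/374) = 28.0 × 1.069519 = 29.9465
cotton: 14.8 × (3/2) = 14.8 × 1.500000 = 22.2000
wool: 11.6 × (11/10) = 11.6 × 1.100000 = 12.7600
Index = Σ wᵢ·(p₁ᵢ/p₀ᵢ) = 22.0692 + 15.4000 + 29.9465 + 22.2000 + 12.7600 = 102.3758

102.4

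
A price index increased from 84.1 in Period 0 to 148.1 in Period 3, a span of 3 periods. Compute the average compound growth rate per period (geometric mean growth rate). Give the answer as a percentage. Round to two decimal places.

Growth factor = (148.1/84.1)^(1/3) = (1.760999)^(1/3) = 1.207590
Growth rate = 1.207590 − 1 = 0.207590 = 20.7590%

20.76%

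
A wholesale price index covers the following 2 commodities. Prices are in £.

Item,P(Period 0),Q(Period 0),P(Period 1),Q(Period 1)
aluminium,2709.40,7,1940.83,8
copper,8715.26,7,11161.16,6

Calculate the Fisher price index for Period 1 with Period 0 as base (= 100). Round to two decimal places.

113.09

Laspeyres component (base-period weights):
ΣP(Period 1)Q(Period 0) = 1940.83×7 + 11161.16×7 = 13585.81 + 78128.12 = 91713.93
ΣP(Period 0)Q(Period 0) = 2709.40×7 + 8715.26×7 = 18965.8 + 61006.82 = 79972.62
L = 91713.93 / 79972.62 × 100 = 114.6817
Paasche component (current-period weights):
ΣP(Period 1)Q(Period 1) = 1940.83×8 + 11161.16×6 = 15526.64 + 66966.96 = 82493.6
ΣP(Period 0)Q(Period 1) = 2709.40×8 + 8715.26×6 = 21675.2 + 52291.56 = 73966.76
P = 82493.6 / 73966.76 × 100 = 111.5279
Fisher = √(L × P) = √(114.6817 × 111.5279) = 113.0938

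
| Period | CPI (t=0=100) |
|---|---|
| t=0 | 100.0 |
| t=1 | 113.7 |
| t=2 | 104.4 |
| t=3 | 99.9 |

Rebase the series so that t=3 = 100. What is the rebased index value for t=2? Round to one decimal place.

104.5

Rebased(t=2) = 104.4 / 99.9 × 100 = 104.5045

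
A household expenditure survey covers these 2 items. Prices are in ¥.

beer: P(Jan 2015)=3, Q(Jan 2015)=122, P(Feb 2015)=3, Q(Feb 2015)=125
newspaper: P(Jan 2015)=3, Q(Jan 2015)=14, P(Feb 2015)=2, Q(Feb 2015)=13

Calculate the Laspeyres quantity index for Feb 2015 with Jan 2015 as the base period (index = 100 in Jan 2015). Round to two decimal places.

101.47

Laspeyres quantity index uses base-period prices as weights.
ΣP(Jan 2015)·Q(Feb 2015) = 3×125 + 3×13 = 375 + 39 = 414
ΣP(Jan 2015)·Q(Jan 2015) = 3×122 + 3×14 = 366 + 42 = 408
Index = 414 / 408 × 100 = 101.4706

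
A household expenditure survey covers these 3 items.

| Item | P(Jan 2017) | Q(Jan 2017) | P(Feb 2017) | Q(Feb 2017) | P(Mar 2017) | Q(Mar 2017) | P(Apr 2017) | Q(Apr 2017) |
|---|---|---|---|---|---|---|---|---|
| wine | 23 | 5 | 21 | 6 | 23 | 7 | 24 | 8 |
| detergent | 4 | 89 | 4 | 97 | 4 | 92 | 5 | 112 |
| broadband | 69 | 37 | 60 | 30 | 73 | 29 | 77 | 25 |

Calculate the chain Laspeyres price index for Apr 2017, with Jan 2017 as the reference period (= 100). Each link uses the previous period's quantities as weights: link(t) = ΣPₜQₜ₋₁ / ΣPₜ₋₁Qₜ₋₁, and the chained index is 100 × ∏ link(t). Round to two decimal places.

112.51

Link Jan 2017→Feb 2017:
ΣP(Feb 2017)Q(Jan 2017) = 21×5 + 4×89 + 60×37 = 105 + 356 + 2220 = 2681
ΣP(Jan 2017)Q(Jan 2017) = 23×5 + 4×89 + 69×37 = 115 + 356 + 2553 = 3024
link = 2681/3024 = 0.886574
Link Feb 2017→Mar 2017:
ΣP(Mar 2017)Q(Feb 2017) = 23×6 + 4×97 + 73×30 = 138 + 388 + 2190 = 2716
ΣP(Feb 2017)Q(Feb 2017) = 21×6 + 4×97 + 60×30 = 126 + 388 + 1800 = 2314
link = 2716/2314 = 1.173725
Link Mar 2017→Apr 2017:
ΣP(Apr 2017)Q(Mar 2017) = 24×7 + 5×92 + 77×29 = 168 + 460 + 2233 = 2861
ΣP(Mar 2017)Q(Mar 2017) = 23×7 + 4×92 + 73×29 = 161 + 368 + 2117 = 2646
link = 2861/2646 = 1.081255
Chained index = 100 × 0.886574 × 1.173725 × 1.081255 = 112.5147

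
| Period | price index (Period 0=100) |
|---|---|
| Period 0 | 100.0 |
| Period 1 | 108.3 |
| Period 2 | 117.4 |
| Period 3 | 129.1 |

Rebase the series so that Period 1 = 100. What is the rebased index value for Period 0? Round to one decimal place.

Rebased(Period 0) = 100.0 / 108.3 × 100 = 92.3361

92.3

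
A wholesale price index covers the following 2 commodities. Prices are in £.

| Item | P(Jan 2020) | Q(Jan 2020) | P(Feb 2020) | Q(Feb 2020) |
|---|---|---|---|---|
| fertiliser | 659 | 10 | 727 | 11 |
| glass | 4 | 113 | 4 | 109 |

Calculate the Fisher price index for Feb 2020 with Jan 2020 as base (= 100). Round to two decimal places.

Laspeyres component (base-period weights):
ΣP(Feb 2020)Q(Jan 2020) = 727×10 + 4×113 = 7270 + 452 = 7722
ΣP(Jan 2020)Q(Jan 2020) = 659×10 + 4×113 = 6590 + 452 = 7042
L = 7722 / 7042 × 100 = 109.6563
Paasche component (current-period weights):
ΣP(Feb 2020)Q(Feb 2020) = 727×11 + 4×109 = 7997 + 436 = 8433
ΣP(Jan 2020)Q(Feb 2020) = 659×11 + 4×109 = 7249 + 436 = 7685
P = 8433 / 7685 × 100 = 109.7332
Fisher = √(L × P) = √(109.6563 × 109.7332) = 109.6948

109.69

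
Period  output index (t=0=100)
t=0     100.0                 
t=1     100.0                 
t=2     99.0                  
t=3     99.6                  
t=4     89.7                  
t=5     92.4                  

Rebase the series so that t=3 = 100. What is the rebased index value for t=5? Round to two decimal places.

Rebased(t=5) = 92.4 / 99.6 × 100 = 92.7711

92.77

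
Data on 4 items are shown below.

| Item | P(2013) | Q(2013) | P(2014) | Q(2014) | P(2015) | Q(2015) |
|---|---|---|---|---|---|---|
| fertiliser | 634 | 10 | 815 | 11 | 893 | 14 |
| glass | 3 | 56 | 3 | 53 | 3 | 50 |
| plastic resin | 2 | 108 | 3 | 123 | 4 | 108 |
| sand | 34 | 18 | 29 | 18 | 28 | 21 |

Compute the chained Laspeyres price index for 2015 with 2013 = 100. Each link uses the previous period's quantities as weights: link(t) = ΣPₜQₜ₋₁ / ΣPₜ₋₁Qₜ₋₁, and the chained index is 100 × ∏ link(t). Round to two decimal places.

Link 2013→2014:
ΣP(2014)Q(2013) = 815×10 + 3×56 + 3×108 + 29×18 = 8150 + 168 + 324 + 522 = 9164
ΣP(2013)Q(2013) = 634×10 + 3×56 + 2×108 + 34×18 = 6340 + 168 + 216 + 612 = 7336
link = 9164/7336 = 1.249182
Link 2014→2015:
ΣP(2015)Q(2014) = 893×11 + 3×53 + 4×123 + 28×18 = 9823 + 159 + 492 + 504 = 10978
ΣP(2014)Q(2014) = 815×11 + 3×53 + 3×123 + 29×18 = 8965 + 159 + 369 + 522 = 10015
link = 10978/10015 = 1.096156
Chained index = 100 × 1.249182 × 1.096156 = 136.9298

136.93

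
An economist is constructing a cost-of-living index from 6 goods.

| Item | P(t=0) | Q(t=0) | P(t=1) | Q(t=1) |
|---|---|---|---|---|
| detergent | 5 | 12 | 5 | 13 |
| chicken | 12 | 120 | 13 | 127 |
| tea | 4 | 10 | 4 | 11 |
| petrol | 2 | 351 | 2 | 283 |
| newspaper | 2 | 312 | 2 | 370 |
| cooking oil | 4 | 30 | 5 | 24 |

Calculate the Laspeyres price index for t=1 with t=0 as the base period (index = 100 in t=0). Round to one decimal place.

Laspeyres price index uses base-period quantities as weights.
ΣP(t=1)·Q(t=0) = 5×12 + 13×120 + 4×10 + 2×351 + 2×312 + 5×30 = 60 + 1560 + 40 + 702 + 624 + 150 = 3136
ΣP(t=0)·Q(t=0) = 5×12 + 12×120 + 4×10 + 2×351 + 2×312 + 4×30 = 60 + 1440 + 40 + 702 + 624 + 120 = 2986
Index = 3136 / 2986 × 100 = 105.0234

105.0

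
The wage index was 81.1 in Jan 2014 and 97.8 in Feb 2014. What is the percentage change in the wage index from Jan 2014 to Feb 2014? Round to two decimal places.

Change = (97.8 − 81.1) / 81.1 × 100
       = 16.7 / 81.1 × 100 = 20.5919%

20.59%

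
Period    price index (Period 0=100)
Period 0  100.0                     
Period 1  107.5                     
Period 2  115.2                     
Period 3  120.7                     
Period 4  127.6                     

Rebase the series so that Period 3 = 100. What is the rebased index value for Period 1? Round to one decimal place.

89.1

Rebased(Period 1) = 107.5 / 120.7 × 100 = 89.0638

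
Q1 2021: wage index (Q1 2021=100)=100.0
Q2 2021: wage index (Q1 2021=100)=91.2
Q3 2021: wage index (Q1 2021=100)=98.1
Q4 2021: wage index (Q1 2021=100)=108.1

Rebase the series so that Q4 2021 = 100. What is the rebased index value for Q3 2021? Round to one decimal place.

Rebased(Q3 2021) = 98.1 / 108.1 × 100 = 90.7493

90.7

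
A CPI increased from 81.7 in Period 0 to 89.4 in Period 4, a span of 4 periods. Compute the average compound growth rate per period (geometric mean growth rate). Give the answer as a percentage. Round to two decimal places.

Growth factor = (89.4/81.7)^(1/4) = (1.094247)^(1/4) = 1.022772
Growth rate = 1.022772 − 1 = 0.022772 = 2.2772%

2.28%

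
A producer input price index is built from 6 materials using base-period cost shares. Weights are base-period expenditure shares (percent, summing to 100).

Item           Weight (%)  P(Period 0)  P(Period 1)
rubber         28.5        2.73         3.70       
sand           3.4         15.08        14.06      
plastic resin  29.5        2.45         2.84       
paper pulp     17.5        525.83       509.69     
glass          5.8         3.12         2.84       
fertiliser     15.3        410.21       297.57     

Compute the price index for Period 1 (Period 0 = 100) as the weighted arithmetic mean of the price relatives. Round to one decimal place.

109.3

rubber: 28.5 × (3.70/2.73) = 28.5 × 1.355311 = 38.6264
sand: 3.4 × (14.06/15.08) = 3.4 × 0.932361 = 3.1700
plastic resin: 29.5 × (2.84/2.45) = 29.5 × 1.159184 = 34.1959
paper pulp: 17.5 × (509.69/525.83) = 17.5 × 0.969306 = 16.9628
glass: 5.8 × (2.84/3.12) = 5.8 × 0.910256 = 5.2795
fertiliser: 15.3 × (297.57/410.21) = 15.3 × 0.725409 = 11.0988
Index = Σ wᵢ·(p₁ᵢ/p₀ᵢ) = 38.6264 + 3.1700 + 34.1959 + 16.9628 + 5.2795 + 11.0988 = 109.3334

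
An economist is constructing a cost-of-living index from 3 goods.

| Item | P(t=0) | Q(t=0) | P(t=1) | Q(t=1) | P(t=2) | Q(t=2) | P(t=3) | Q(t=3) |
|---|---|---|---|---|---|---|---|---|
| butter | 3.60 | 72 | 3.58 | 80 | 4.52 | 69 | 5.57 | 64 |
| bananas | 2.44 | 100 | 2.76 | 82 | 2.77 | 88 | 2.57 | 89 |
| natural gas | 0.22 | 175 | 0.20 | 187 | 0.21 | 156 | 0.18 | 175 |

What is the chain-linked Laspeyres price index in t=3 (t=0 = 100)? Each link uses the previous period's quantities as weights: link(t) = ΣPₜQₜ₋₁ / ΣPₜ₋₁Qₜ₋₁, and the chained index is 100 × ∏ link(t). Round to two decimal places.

Link t=0→t=1:
ΣP(t=1)Q(t=0) = 3.58×72 + 2.76×100 + 0.20×175 = 257.76 + 276 + 35 = 568.76
ΣP(t=0)Q(t=0) = 3.60×72 + 2.44×100 + 0.22×175 = 259.2 + 244 + 38.5 = 541.7
link = 568.76/541.7 = 1.049954
Link t=1→t=2:
ΣP(t=2)Q(t=1) = 4.52×80 + 2.77×82 + 0.21×187 = 361.6 + 227.14 + 39.27 = 628.01
ΣP(t=1)Q(t=1) = 3.58×80 + 2.76×82 + 0.20×187 = 286.4 + 226.32 + 37.4 = 550.12
link = 628.01/550.12 = 1.141587
Link t=2→t=3:
ΣP(t=3)Q(t=2) = 5.57×69 + 2.57×88 + 0.18×156 = 384.33 + 226.16 + 28.08 = 638.57
ΣP(t=2)Q(t=2) = 4.52×69 + 2.77×88 + 0.21×156 = 311.88 + 243.76 + 32.76 = 588.4
link = 638.57/588.4 = 1.085265
Chained index = 100 × 1.049954 × 1.141587 × 1.085265 = 130.0814

130.08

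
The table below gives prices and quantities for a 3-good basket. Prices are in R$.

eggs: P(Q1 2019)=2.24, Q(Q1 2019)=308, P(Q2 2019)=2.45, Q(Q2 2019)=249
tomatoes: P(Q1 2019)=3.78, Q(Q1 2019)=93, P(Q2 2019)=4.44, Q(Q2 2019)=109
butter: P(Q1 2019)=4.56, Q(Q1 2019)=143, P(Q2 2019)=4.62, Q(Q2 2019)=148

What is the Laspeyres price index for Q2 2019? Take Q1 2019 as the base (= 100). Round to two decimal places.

107.95

Laspeyres price index uses base-period quantities as weights.
ΣP(Q2 2019)·Q(Q1 2019) = 2.45×308 + 4.44×93 + 4.62×143 = 754.6 + 412.92 + 660.66 = 1828.18
ΣP(Q1 2019)·Q(Q1 2019) = 2.24×308 + 3.78×93 + 4.56×143 = 689.92 + 351.54 + 652.08 = 1693.54
Index = 1828.18 / 1693.54 × 100 = 107.9502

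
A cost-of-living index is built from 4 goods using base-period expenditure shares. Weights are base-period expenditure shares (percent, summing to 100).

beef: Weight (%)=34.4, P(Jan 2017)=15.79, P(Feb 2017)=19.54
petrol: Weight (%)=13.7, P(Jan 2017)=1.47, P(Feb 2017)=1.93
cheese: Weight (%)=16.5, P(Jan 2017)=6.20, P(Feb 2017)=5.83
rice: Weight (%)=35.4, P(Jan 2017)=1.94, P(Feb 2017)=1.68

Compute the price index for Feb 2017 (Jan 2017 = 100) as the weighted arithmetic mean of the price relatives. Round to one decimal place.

beef: 34.4 × (19.54/15.79) = 34.4 × 1.237492 = 42.5697
petrol: 13.7 × (1.93/1.47) = 13.7 × 1.312925 = 17.9871
cheese: 16.5 × (5.83/6.20) = 16.5 × 0.940323 = 15.5153
rice: 35.4 × (1.68/1.94) = 35.4 × 0.865979 = 30.6557
Index = Σ wᵢ·(p₁ᵢ/p₀ᵢ) = 42.5697 + 17.9871 + 15.5153 + 30.6557 = 106.7278

106.7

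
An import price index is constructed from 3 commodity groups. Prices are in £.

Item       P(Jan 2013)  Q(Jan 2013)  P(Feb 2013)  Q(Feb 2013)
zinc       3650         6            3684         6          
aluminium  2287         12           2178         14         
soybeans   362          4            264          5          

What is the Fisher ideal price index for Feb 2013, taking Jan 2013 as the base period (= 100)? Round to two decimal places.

Laspeyres component (base-period weights):
ΣP(Feb 2013)Q(Jan 2013) = 3684×6 + 2178×12 + 264×4 = 22104 + 26136 + 1056 = 49296
ΣP(Jan 2013)Q(Jan 2013) = 3650×6 + 2287×12 + 362×4 = 21900 + 27444 + 1448 = 50792
L = 49296 / 50792 × 100 = 97.0547
Paasche component (current-period weights):
ΣP(Feb 2013)Q(Feb 2013) = 3684×6 + 2178×14 + 264×5 = 22104 + 30492 + 1320 = 53916
ΣP(Jan 2013)Q(Feb 2013) = 3650×6 + 2287×14 + 362×5 = 21900 + 32018 + 1810 = 55728
P = 53916 / 55728 × 100 = 96.7485
Fisher = √(L × P) = √(97.0547 × 96.7485) = 96.9015

96.90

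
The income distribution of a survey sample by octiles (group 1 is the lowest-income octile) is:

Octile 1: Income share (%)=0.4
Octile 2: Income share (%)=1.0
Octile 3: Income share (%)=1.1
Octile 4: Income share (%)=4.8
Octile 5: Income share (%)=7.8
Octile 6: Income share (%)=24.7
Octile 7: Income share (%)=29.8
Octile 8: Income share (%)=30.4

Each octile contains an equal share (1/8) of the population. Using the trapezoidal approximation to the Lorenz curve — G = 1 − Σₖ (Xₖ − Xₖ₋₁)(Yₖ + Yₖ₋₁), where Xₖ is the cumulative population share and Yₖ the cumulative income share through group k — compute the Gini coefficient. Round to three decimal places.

Cumulative income shares Yₖ: 0.0040, 0.0140, 0.0250, 0.0730, 0.1510, 0.3980, 0.6960, 1.0000
Σ (Xₖ−Xₖ₋₁)(Yₖ+Yₖ₋₁) = (1/8)(0.0040+0.0000) + (1/8)(0.0140+0.0040) + (1/8)(0.0250+0.0140) + (1/8)(0.0730+0.0250) + (1/8)(0.1510+0.0730) + (1/8)(0.3980+0.1510) + (1/8)(0.6960+0.3980) + (1/8)(1.0000+0.6960)
  = 0.0005 + 0.0023 + 0.0049 + 0.0123 + 0.0280 + 0.0686 + 0.1367 + 0.2120 = 0.4652
G = 1 − 0.4652 = 0.5348

0.535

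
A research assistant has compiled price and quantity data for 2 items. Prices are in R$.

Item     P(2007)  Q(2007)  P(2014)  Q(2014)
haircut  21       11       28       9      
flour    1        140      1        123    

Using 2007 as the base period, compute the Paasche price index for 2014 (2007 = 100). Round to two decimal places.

Paasche price index uses current-period quantities as weights.
ΣP(2014)·Q(2014) = 28×9 + 1×123 = 252 + 123 = 375
ΣP(2007)·Q(2014) = 21×9 + 1×123 = 189 + 123 = 312
Index = 375 / 312 × 100 = 120.1923

120.19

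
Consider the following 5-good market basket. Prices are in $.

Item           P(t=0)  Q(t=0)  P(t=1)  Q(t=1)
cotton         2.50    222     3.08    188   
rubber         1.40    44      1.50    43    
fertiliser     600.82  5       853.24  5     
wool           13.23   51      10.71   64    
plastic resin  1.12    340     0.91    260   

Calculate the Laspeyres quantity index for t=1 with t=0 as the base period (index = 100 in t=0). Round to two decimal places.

99.91

Laspeyres quantity index uses base-period prices as weights.
ΣP(t=0)·Q(t=1) = 2.50×188 + 1.40×43 + 600.82×5 + 13.23×64 + 1.12×260 = 470 + 60.2 + 3004.1 + 846.72 + 291.2 = 4672.22
ΣP(t=0)·Q(t=0) = 2.50×222 + 1.40×44 + 600.82×5 + 13.23×51 + 1.12×340 = 555 + 61.6 + 3004.1 + 674.73 + 380.8 = 4676.23
Index = 4672.22 / 4676.23 × 100 = 99.9142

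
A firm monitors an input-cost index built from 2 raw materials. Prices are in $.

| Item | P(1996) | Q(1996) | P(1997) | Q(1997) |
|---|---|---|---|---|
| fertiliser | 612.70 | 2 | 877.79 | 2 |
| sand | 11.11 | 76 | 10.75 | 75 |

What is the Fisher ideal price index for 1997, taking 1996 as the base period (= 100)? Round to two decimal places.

124.37

Laspeyres component (base-period weights):
ΣP(1997)Q(1996) = 877.79×2 + 10.75×76 = 1755.58 + 817 = 2572.58
ΣP(1996)Q(1996) = 612.70×2 + 11.11×76 = 1225.4 + 844.36 = 2069.76
L = 2572.58 / 2069.76 × 100 = 124.2936
Paasche component (current-period weights):
ΣP(1997)Q(1997) = 877.79×2 + 10.75×75 = 1755.58 + 806.25 = 2561.83
ΣP(1996)Q(1997) = 612.70×2 + 11.11×75 = 1225.4 + 833.25 = 2058.65
P = 2561.83 / 2058.65 × 100 = 124.4422
Fisher = √(L × P) = √(124.2936 × 124.4422) = 124.3679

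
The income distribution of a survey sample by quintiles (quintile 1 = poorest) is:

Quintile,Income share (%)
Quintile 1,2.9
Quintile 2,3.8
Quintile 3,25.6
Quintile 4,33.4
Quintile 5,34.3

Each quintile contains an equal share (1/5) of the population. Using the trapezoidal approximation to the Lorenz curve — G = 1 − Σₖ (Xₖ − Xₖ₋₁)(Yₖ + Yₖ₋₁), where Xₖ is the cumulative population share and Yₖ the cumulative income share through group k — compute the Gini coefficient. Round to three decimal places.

Cumulative income shares Yₖ: 0.0290, 0.0670, 0.3230, 0.6570, 1.0000
Σ (Xₖ−Xₖ₋₁)(Yₖ+Yₖ₋₁) = (1/5)(0.0290+0.0000) + (1/5)(0.0670+0.0290) + (1/5)(0.3230+0.0670) + (1/5)(0.6570+0.3230) + (1/5)(1.0000+0.6570)
  = 0.0058 + 0.0192 + 0.0780 + 0.1960 + 0.3314 = 0.6304
G = 1 − 0.6304 = 0.3696

0.370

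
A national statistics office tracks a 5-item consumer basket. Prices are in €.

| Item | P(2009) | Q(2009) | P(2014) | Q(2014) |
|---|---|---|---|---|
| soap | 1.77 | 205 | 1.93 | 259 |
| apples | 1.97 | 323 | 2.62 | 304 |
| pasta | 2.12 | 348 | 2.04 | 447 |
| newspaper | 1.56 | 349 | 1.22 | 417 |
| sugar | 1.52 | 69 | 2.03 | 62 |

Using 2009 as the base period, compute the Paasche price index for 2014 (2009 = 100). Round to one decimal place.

Paasche price index uses current-period quantities as weights.
ΣP(2014)·Q(2014) = 1.93×259 + 2.62×304 + 2.04×447 + 1.22×417 + 2.03×62 = 499.87 + 796.48 + 911.88 + 508.74 + 125.86 = 2842.83
ΣP(2009)·Q(2014) = 1.77×259 + 1.97×304 + 2.12×447 + 1.56×417 + 1.52×62 = 458.43 + 598.88 + 947.64 + 650.52 + 94.24 = 2749.71
Index = 2842.83 / 2749.71 × 100 = 103.3865

103.4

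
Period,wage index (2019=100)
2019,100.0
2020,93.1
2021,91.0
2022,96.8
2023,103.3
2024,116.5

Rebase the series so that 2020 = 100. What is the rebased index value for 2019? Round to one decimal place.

Rebased(2019) = 100.0 / 93.1 × 100 = 107.4114

107.4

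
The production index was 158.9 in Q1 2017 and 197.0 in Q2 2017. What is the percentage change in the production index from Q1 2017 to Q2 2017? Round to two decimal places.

Change = (197.0 − 158.9) / 158.9 × 100
       = 38.1 / 158.9 × 100 = 23.9773%

23.98%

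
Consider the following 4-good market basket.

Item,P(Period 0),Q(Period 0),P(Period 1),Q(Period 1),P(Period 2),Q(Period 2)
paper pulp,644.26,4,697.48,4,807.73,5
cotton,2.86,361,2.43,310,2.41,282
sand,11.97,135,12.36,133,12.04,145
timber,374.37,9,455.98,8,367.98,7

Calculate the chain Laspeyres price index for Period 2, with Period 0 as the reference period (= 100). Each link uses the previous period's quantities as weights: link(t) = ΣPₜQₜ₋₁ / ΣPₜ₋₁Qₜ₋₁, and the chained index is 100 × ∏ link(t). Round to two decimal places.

Link Period 0→Period 1:
ΣP(Period 1)Q(Period 0) = 697.48×4 + 2.43×361 + 12.36×135 + 455.98×9 = 2789.92 + 877.23 + 1668.6 + 4103.82 = 9439.57
ΣP(Period 0)Q(Period 0) = 644.26×4 + 2.86×361 + 11.97×135 + 374.37×9 = 2577.04 + 1032.46 + 1615.95 + 3369.33 = 8594.78
link = 9439.57/8594.78 = 1.098291
Link Period 1→Period 2:
ΣP(Period 2)Q(Period 1) = 807.73×4 + 2.41×310 + 12.04×133 + 367.98×8 = 3230.92 + 747.1 + 1601.32 + 2943.84 = 8523.18
ΣP(Period 1)Q(Period 1) = 697.48×4 + 2.43×310 + 12.36×133 + 455.98×8 = 2789.92 + 753.3 + 1643.88 + 3647.84 = 8834.94
link = 8523.18/8834.94 = 0.964713
Chained index = 100 × 1.098291 × 0.964713 = 105.9535

105.95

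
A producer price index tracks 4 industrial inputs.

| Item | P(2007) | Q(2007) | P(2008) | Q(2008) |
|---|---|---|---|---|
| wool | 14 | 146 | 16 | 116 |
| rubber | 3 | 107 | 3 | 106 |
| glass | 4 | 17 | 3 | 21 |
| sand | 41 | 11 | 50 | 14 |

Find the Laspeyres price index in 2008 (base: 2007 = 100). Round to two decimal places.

Laspeyres price index uses base-period quantities as weights.
ΣP(2008)·Q(2007) = 16×146 + 3×107 + 3×17 + 50×11 = 2336 + 321 + 51 + 550 = 3258
ΣP(2007)·Q(2007) = 14×146 + 3×107 + 4×17 + 41×11 = 2044 + 321 + 68 + 451 = 2884
Index = 3258 / 2884 × 100 = 112.9681

112.97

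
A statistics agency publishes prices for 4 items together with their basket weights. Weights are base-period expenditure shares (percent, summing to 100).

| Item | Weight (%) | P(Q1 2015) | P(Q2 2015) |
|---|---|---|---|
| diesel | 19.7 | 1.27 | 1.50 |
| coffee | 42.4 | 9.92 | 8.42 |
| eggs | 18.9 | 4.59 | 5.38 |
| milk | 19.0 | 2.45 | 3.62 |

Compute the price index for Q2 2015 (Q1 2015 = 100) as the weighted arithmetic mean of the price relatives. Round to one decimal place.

109.5

diesel: 19.7 × (1.50/1.27) = 19.7 × 1.181102 = 23.2677
coffee: 42.4 × (8.42/9.92) = 42.4 × 0.848790 = 35.9887
eggs: 18.9 × (5.38/4.59) = 18.9 × 1.172113 = 22.1529
milk: 19.0 × (3.62/2.45) = 19.0 × 1.477551 = 28.0735
Index = Σ wᵢ·(p₁ᵢ/p₀ᵢ) = 23.2677 + 35.9887 + 22.1529 + 28.0735 = 109.4828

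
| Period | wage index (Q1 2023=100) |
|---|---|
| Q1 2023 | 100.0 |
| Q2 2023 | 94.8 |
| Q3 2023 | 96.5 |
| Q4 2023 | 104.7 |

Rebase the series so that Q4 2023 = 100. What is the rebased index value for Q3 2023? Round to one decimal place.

Rebased(Q3 2023) = 96.5 / 104.7 × 100 = 92.1681

92.2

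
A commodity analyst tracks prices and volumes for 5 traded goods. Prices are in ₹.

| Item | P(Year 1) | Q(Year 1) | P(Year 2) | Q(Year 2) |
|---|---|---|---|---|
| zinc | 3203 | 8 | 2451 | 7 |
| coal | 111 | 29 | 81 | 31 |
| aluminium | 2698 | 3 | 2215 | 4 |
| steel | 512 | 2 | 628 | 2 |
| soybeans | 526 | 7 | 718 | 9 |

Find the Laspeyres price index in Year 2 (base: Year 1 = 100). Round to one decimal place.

Laspeyres price index uses base-period quantities as weights.
ΣP(Year 2)·Q(Year 1) = 2451×8 + 81×29 + 2215×3 + 628×2 + 718×7 = 19608 + 2349 + 6645 + 1256 + 5026 = 34884
ΣP(Year 1)·Q(Year 1) = 3203×8 + 111×29 + 2698×3 + 512×2 + 526×7 = 25624 + 3219 + 8094 + 1024 + 3682 = 41643
Index = 34884 / 41643 × 100 = 83.7692

83.8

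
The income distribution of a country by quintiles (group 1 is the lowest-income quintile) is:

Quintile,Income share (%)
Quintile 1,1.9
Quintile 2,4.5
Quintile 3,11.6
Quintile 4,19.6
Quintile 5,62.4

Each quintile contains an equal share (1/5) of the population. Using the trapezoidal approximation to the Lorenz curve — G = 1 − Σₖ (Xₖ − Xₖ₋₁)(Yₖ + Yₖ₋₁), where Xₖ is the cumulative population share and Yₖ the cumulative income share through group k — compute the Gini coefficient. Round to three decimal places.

0.544

Cumulative income shares Yₖ: 0.0190, 0.0640, 0.1800, 0.3760, 1.0000
Σ (Xₖ−Xₖ₋₁)(Yₖ+Yₖ₋₁) = (1/5)(0.0190+0.0000) + (1/5)(0.0640+0.0190) + (1/5)(0.1800+0.0640) + (1/5)(0.3760+0.1800) + (1/5)(1.0000+0.3760)
  = 0.0038 + 0.0166 + 0.0488 + 0.1112 + 0.2752 = 0.4556
G = 1 − 0.4556 = 0.5444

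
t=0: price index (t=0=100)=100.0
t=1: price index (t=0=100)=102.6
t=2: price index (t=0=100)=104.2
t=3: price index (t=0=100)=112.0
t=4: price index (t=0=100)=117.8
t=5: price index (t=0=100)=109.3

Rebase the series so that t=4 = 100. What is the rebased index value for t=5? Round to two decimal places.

92.78

Rebased(t=5) = 109.3 / 117.8 × 100 = 92.7844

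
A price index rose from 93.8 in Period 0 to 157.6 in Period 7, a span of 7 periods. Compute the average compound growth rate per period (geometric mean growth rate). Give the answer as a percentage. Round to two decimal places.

Growth factor = (157.6/93.8)^(1/7) = (1.680171)^(1/7) = 1.076945
Growth rate = 1.076945 − 1 = 0.076945 = 7.6945%

7.69%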